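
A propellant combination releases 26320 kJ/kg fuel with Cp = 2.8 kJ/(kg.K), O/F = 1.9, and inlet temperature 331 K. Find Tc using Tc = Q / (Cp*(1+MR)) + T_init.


Tc = 26320 / (2.8 * (1 + 1.9)) + 331 = 3572 K

3572 K


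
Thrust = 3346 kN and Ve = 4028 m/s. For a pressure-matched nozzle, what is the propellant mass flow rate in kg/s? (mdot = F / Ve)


mdot = F / Ve = 3346000 / 4028 = 830.7 kg/s

830.7 kg/s


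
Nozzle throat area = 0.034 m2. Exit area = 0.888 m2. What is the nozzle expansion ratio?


AR = 0.888 / 0.034 = 26.1

26.1


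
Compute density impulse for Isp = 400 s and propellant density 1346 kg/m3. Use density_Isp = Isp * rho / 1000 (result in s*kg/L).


rho*Isp = 400 * 1346 / 1000 = 538 s*kg/L

538 s*kg/L


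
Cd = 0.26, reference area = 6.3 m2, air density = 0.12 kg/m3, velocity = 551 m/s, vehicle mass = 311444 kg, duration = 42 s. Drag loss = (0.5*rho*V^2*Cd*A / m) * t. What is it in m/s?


D = 0.5 * 0.12 * 551^2 * 0.26 * 6.3 = 29837.91 N
a = 29837.91 / 311444 = 0.0958 m/s2
dV = 0.0958 * 42 = 4.0 m/s

4.0 m/s


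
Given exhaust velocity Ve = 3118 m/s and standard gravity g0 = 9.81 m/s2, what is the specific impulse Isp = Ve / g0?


Isp = Ve / g0 = 3118 / 9.81 = 317.8 s

317.8 s


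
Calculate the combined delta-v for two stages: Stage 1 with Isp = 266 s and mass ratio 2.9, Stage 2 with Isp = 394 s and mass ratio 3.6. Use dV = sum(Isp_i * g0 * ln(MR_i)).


dV1 = 266 * 9.81 * ln(2.9) = 2778.3 m/s
dV2 = 394 * 9.81 * ln(3.6) = 4951.0 m/s
Total dV = 2778.3 + 4951.0 = 7729.3 m/s ~ 7729 m/s

7729 m/s


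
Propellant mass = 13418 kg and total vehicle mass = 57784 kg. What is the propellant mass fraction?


PMF = 13418 / 57784 = 0.232

0.232


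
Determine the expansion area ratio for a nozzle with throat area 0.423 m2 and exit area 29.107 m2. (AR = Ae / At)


AR = 29.107 / 0.423 = 68.8

68.8


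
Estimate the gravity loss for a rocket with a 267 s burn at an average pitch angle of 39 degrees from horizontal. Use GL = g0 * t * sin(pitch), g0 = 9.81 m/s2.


GL = 9.81 * 267 * sin(39 deg) = 1648 m/s

1648 m/s


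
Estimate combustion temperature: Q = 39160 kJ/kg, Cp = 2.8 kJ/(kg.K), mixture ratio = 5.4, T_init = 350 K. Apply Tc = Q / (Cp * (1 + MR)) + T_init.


Tc = 39160 / (2.8 * (1 + 5.4)) + 350 = 2535 K

2535 K


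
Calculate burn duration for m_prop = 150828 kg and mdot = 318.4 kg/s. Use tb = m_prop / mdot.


tb = 150828 / 318.4 = 473.7 s

473.7 s


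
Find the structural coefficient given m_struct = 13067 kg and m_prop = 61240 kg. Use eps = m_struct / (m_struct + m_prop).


eps = 13067 / (13067 + 61240) = 0.1759

0.1759


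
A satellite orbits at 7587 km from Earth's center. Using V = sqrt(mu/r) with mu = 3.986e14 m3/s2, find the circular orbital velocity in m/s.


V = sqrt(3.986e14 / 7587000) = 7248 m/s

7248 m/s


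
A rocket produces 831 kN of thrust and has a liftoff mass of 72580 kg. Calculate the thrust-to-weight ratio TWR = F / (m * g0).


TWR = 831000 / (72580 * 9.81) = 1.17

1.17


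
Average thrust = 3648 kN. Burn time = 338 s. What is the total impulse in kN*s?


It = 3648 * 338 = 1233024 kN*s

1233024 kN*s


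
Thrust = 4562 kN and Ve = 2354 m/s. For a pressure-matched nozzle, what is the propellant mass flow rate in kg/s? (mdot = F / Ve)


mdot = F / Ve = 4562000 / 2354 = 1938.0 kg/s

1938.0 kg/s


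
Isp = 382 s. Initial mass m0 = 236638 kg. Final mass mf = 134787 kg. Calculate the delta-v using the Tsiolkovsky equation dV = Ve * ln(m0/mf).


Ve = 382 * 9.81 = 3747.42 m/s
dV = 3747.42 * ln(236638/134787) = 2109 m/s

2109 m/s


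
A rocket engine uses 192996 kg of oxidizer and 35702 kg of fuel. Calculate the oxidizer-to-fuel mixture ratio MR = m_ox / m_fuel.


MR = 192996 / 35702 = 5.41

5.41


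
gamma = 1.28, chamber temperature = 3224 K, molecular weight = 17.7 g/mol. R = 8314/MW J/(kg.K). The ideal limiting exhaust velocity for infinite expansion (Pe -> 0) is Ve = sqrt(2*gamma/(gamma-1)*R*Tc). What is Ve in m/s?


R = 8314 / 17.7 = 469.72 J/(kg.K)
Ve = sqrt(2 * 1.28 / (1.28 - 1) * 469.72 * 3224) = 3721 m/s

3721 m/s


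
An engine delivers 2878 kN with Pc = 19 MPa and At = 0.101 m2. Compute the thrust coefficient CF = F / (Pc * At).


CF = 2878000 / (19e6 * 0.101) = 1.5

1.5


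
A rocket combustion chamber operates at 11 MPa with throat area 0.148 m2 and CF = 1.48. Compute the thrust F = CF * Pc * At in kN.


F = 1.48 * 11e6 * 0.148 = 2.4094e+06 N = 2409.4 kN

2409.4 kN


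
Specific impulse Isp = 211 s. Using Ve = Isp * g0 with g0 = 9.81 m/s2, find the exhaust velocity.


Ve = Isp * g0 = 211 * 9.81 = 2069.9 m/s

2069.9 m/s


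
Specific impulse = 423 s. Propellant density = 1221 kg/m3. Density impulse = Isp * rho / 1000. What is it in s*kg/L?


rho*Isp = 423 * 1221 / 1000 = 516 s*kg/L

516 s*kg/L


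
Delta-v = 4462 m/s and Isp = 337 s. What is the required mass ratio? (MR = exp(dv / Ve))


Ve = 337 * 9.81 = 3305.97 m/s
MR = exp(4462 / 3305.97) = 3.856

3.856


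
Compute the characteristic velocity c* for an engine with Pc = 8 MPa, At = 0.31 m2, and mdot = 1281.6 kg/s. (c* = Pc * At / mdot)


c* = 8e6 * 0.31 / 1281.6 = 1935 m/s

1935 m/s


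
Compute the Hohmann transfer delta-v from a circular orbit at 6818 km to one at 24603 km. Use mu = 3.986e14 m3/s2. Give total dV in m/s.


V1 = sqrt(mu/r1) = 7646.1 m/s
dV1 = V1*(sqrt(2*r2/(r1+r2)) - 1) = 1922.29 m/s
V2 = sqrt(mu/r2) = 4025.08 m/s
dV2 = V2*(1 - sqrt(2*r1/(r1+r2))) = 1373.48 m/s
Total dV = 3296 m/s

3296 m/s


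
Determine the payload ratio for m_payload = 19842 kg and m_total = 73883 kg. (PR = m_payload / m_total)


PR = 19842 / 73883 = 0.2686

0.2686


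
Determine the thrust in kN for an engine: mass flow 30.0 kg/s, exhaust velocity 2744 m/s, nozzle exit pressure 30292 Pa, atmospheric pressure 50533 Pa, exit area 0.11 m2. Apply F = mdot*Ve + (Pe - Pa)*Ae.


F = 30.0 * 2744 + (30292 - 50533) * 0.11 = 80093.0 N = 80.1 kN

80.1 kN


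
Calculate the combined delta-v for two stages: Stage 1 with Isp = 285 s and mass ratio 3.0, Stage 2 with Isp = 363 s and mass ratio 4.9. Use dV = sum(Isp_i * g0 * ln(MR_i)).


dV1 = 285 * 9.81 * ln(3.0) = 3071.6 m/s
dV2 = 363 * 9.81 * ln(4.9) = 5659.3 m/s
Total dV = 3071.6 + 5659.3 = 8730.9 m/s ~ 8731 m/s

8731 m/s


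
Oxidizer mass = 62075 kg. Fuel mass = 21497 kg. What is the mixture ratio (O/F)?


MR = 62075 / 21497 = 2.89

2.89


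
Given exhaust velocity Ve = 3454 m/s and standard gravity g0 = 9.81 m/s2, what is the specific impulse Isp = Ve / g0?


Isp = Ve / g0 = 3454 / 9.81 = 352.1 s

352.1 s


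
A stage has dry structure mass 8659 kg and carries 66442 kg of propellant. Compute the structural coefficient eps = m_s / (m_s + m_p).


eps = 8659 / (8659 + 66442) = 0.1153

0.1153


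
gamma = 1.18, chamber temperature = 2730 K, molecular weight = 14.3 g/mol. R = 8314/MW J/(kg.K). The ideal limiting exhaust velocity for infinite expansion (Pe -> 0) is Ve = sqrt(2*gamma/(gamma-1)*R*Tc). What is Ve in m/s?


R = 8314 / 14.3 = 581.4 J/(kg.K)
Ve = sqrt(2 * 1.18 / (1.18 - 1) * 581.4 * 2730) = 4562 m/s

4562 m/s


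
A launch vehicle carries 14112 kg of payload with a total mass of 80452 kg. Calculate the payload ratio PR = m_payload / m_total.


PR = 14112 / 80452 = 0.1754

0.1754


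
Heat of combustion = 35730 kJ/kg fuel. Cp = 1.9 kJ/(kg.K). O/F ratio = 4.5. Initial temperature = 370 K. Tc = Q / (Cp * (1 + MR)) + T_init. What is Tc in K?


Tc = 35730 / (1.9 * (1 + 4.5)) + 370 = 3789 K

3789 K


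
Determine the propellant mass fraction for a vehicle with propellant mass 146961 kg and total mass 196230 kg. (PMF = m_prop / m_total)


PMF = 146961 / 196230 = 0.749

0.749


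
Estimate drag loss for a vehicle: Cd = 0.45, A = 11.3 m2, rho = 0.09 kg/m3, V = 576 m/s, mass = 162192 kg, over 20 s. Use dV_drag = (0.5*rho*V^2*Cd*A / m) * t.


D = 0.5 * 0.09 * 576^2 * 0.45 * 11.3 = 75918.64 N
a = 75918.64 / 162192 = 0.4681 m/s2
dV = 0.4681 * 20 = 9.4 m/s

9.4 m/s


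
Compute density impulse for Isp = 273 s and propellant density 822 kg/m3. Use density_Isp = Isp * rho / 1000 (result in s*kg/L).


rho*Isp = 273 * 822 / 1000 = 224 s*kg/L

224 s*kg/L


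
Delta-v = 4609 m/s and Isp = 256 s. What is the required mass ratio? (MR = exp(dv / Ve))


Ve = 256 * 9.81 = 2511.36 m/s
MR = exp(4609 / 2511.36) = 6.267

6.267


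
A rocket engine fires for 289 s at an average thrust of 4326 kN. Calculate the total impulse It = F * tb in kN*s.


It = 4326 * 289 = 1250214 kN*s

1250214 kN*s


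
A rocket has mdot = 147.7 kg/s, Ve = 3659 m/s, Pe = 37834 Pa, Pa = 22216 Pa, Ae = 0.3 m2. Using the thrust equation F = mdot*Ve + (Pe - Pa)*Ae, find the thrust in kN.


F = 147.7 * 3659 + (37834 - 22216) * 0.3 = 545120.0 N = 545.1 kN

545.1 kN


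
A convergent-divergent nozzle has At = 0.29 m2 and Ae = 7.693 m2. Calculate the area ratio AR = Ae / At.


AR = 7.693 / 0.29 = 26.5

26.5


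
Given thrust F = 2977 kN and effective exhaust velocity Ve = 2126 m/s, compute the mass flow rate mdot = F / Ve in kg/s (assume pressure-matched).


mdot = F / Ve = 2977000 / 2126 = 1400.3 kg/s

1400.3 kg/s


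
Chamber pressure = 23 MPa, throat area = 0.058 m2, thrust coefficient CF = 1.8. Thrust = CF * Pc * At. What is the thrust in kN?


F = 1.8 * 23e6 * 0.058 = 2.4012e+06 N = 2401.2 kN

2401.2 kN


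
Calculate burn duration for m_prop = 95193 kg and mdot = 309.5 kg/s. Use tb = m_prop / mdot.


tb = 95193 / 309.5 = 307.6 s

307.6 s


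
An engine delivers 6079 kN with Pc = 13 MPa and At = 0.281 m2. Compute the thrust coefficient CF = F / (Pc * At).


CF = 6079000 / (13e6 * 0.281) = 1.66

1.66


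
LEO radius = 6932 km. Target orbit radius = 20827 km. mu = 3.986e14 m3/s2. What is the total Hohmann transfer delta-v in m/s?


V1 = sqrt(mu/r1) = 7582.97 m/s
dV1 = V1*(sqrt(2*r2/(r1+r2)) - 1) = 1705.96 m/s
V2 = sqrt(mu/r2) = 4374.77 m/s
dV2 = V2*(1 - sqrt(2*r1/(r1+r2))) = 1283.07 m/s
Total dV = 2989 m/s

2989 m/s


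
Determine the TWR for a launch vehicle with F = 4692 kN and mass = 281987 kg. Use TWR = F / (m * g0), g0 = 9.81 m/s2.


TWR = 4692000 / (281987 * 9.81) = 1.7

1.7


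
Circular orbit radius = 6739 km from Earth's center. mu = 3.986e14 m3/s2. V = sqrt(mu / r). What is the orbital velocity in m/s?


V = sqrt(3.986e14 / 6739000) = 7691 m/s

7691 m/s


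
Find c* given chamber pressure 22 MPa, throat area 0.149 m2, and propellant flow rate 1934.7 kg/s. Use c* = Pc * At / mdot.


c* = 22e6 * 0.149 / 1934.7 = 1694 m/s

1694 m/s


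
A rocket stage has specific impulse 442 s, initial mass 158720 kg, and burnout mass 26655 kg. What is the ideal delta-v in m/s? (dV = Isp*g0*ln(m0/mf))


Ve = 442 * 9.81 = 4336.02 m/s
dV = 4336.02 * ln(158720/26655) = 7736 m/s

7736 m/s


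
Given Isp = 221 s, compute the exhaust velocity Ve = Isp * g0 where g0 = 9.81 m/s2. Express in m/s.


Ve = Isp * g0 = 221 * 9.81 = 2168.0 m/s

2168.0 m/s


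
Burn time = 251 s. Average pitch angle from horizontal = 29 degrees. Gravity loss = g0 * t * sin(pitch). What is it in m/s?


GL = 9.81 * 251 * sin(29 deg) = 1194 m/s

1194 m/s


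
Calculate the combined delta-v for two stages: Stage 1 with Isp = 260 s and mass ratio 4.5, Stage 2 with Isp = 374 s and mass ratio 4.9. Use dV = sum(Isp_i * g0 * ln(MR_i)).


dV1 = 260 * 9.81 * ln(4.5) = 3836.3 m/s
dV2 = 374 * 9.81 * ln(4.9) = 5830.8 m/s
Total dV = 3836.3 + 5830.8 = 9667.1 m/s ~ 9667 m/s

9667 m/s


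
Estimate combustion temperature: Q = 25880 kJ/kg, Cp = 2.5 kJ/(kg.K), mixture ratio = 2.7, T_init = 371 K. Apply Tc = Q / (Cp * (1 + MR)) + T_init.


Tc = 25880 / (2.5 * (1 + 2.7)) + 371 = 3169 K

3169 K


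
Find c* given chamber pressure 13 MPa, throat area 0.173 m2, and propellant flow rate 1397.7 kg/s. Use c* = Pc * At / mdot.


c* = 13e6 * 0.173 / 1397.7 = 1609 m/s

1609 m/s


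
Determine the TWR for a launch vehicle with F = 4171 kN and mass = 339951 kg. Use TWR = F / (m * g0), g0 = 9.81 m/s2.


TWR = 4171000 / (339951 * 9.81) = 1.25

1.25


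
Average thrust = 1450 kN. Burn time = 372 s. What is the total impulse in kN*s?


It = 1450 * 372 = 539400 kN*s

539400 kN*s


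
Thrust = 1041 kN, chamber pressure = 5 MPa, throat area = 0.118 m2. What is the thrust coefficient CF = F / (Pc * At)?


CF = 1041000 / (5e6 * 0.118) = 1.76

1.76


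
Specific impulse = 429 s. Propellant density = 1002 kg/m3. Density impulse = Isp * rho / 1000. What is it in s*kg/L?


rho*Isp = 429 * 1002 / 1000 = 430 s*kg/L

430 s*kg/L


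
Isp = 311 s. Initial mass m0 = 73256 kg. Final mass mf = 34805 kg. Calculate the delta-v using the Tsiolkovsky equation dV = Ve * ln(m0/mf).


Ve = 311 * 9.81 = 3050.91 m/s
dV = 3050.91 * ln(73256/34805) = 2270 m/s

2270 m/s


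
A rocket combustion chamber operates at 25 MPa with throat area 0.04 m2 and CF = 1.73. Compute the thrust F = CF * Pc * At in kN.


F = 1.73 * 25e6 * 0.04 = 1.7300e+06 N = 1730.0 kN

1730.0 kN


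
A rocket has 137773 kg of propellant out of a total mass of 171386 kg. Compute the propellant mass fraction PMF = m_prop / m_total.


PMF = 137773 / 171386 = 0.804

0.804


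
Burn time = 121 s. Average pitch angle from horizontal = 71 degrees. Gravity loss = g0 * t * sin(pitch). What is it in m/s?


GL = 9.81 * 121 * sin(71 deg) = 1122 m/s

1122 m/s


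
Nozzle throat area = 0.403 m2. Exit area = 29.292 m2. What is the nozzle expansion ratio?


AR = 29.292 / 0.403 = 72.7

72.7


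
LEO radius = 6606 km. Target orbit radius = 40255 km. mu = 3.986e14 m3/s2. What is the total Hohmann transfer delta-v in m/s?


V1 = sqrt(mu/r1) = 7767.82 m/s
dV1 = V1*(sqrt(2*r2/(r1+r2)) - 1) = 2413.83 m/s
V2 = sqrt(mu/r2) = 3146.72 m/s
dV2 = V2*(1 - sqrt(2*r1/(r1+r2))) = 1475.88 m/s
Total dV = 3890 m/s

3890 m/s


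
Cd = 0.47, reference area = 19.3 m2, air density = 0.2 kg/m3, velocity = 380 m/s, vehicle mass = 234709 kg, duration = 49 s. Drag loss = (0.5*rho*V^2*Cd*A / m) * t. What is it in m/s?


D = 0.5 * 0.2 * 380^2 * 0.47 * 19.3 = 130985.24 N
a = 130985.24 / 234709 = 0.5581 m/s2
dV = 0.5581 * 49 = 27.3 m/s

27.3 m/s


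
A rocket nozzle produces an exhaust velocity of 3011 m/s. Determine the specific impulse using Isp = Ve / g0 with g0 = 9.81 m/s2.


Isp = Ve / g0 = 3011 / 9.81 = 306.9 s

306.9 s


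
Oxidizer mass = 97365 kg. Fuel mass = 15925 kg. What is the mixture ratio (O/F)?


MR = 97365 / 15925 = 6.11

6.11


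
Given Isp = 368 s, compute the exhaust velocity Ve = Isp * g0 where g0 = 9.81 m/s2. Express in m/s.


Ve = Isp * g0 = 368 * 9.81 = 3610.1 m/s

3610.1 m/s


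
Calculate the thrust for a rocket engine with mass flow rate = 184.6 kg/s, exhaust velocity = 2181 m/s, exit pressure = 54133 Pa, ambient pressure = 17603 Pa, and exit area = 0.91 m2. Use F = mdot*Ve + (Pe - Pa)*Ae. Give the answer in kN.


F = 184.6 * 2181 + (54133 - 17603) * 0.91 = 435855.0 N = 435.9 kN

435.9 kN


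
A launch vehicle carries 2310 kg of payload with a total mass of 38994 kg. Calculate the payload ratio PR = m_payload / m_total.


PR = 2310 / 38994 = 0.0592

0.0592


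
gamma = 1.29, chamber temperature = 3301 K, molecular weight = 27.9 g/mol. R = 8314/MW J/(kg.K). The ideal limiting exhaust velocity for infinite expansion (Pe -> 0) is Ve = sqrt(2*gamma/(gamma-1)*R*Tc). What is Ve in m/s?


R = 8314 / 27.9 = 297.99 J/(kg.K)
Ve = sqrt(2 * 1.29 / (1.29 - 1) * 297.99 * 3301) = 2958 m/s

2958 m/s


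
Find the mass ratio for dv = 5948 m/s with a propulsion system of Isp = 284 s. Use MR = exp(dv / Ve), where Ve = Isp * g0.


Ve = 284 * 9.81 = 2786.04 m/s
MR = exp(5948 / 2786.04) = 8.456

8.456


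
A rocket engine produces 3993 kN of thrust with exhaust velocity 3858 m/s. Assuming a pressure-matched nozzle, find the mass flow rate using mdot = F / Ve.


mdot = F / Ve = 3993000 / 3858 = 1035.0 kg/s

1035.0 kg/s


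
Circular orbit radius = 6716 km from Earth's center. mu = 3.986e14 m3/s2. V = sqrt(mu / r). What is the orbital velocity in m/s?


V = sqrt(3.986e14 / 6716000) = 7704 m/s

7704 m/s


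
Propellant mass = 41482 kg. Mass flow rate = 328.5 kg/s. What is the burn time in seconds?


tb = 41482 / 328.5 = 126.3 s

126.3 s


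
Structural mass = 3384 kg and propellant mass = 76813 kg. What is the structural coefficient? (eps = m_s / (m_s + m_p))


eps = 3384 / (3384 + 76813) = 0.0422

0.0422


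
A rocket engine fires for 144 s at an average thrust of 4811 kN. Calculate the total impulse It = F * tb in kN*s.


It = 4811 * 144 = 692784 kN*s

692784 kN*s


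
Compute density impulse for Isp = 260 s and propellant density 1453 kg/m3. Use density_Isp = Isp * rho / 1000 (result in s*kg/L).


rho*Isp = 260 * 1453 / 1000 = 378 s*kg/L

378 s*kg/L


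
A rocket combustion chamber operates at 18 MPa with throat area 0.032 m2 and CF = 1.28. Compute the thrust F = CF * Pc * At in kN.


F = 1.28 * 18e6 * 0.032 = 737280.0 N = 737.3 kN

737.3 kN


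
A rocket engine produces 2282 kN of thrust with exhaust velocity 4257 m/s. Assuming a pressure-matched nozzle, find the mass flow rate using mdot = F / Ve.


mdot = F / Ve = 2282000 / 4257 = 536.1 kg/s

536.1 kg/s


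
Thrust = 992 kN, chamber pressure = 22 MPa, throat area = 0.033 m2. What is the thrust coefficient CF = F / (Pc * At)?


CF = 992000 / (22e6 * 0.033) = 1.37

1.37


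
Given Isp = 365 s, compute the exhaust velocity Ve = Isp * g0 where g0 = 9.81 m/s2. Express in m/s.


Ve = Isp * g0 = 365 * 9.81 = 3580.7 m/s

3580.7 m/s


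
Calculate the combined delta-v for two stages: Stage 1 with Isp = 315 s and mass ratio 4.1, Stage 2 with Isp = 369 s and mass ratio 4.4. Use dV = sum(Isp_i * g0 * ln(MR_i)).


dV1 = 315 * 9.81 * ln(4.1) = 4360.2 m/s
dV2 = 369 * 9.81 * ln(4.4) = 5363.2 m/s
Total dV = 4360.2 + 5363.2 = 9723.4 m/s ~ 9723 m/s

9723 m/s


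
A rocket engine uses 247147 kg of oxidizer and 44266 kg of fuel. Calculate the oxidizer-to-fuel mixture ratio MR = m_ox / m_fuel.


MR = 247147 / 44266 = 5.58

5.58


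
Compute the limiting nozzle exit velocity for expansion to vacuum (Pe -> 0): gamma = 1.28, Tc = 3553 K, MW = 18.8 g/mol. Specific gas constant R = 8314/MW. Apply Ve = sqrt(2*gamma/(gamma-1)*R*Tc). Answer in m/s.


R = 8314 / 18.8 = 442.23 J/(kg.K)
Ve = sqrt(2 * 1.28 / (1.28 - 1) * 442.23 * 3553) = 3790 m/s

3790 m/s


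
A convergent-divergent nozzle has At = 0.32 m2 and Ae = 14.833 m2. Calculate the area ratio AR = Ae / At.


AR = 14.833 / 0.32 = 46.4

46.4


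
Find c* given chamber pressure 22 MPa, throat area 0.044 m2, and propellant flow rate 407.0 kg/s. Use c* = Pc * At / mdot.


c* = 22e6 * 0.044 / 407.0 = 2378 m/s

2378 m/s


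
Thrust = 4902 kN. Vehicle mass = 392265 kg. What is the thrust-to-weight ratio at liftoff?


TWR = 4902000 / (392265 * 9.81) = 1.27

1.27


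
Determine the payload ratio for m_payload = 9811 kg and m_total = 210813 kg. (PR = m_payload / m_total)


PR = 9811 / 210813 = 0.0465

0.0465


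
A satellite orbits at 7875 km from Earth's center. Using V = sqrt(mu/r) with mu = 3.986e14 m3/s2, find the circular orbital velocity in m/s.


V = sqrt(3.986e14 / 7875000) = 7114 m/s

7114 m/s


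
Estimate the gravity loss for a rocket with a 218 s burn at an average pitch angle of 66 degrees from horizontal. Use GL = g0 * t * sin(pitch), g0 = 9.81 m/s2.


GL = 9.81 * 218 * sin(66 deg) = 1954 m/s

1954 m/s


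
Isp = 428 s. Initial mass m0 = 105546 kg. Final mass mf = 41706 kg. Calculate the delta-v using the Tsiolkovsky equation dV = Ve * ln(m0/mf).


Ve = 428 * 9.81 = 4198.68 m/s
dV = 4198.68 * ln(105546/41706) = 3898 m/s

3898 m/s


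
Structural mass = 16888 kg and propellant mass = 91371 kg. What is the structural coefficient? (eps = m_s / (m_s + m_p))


eps = 16888 / (16888 + 91371) = 0.156

0.156


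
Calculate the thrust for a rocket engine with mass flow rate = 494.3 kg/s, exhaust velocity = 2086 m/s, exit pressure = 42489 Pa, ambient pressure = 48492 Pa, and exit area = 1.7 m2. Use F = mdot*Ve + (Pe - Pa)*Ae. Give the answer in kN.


F = 494.3 * 2086 + (42489 - 48492) * 1.7 = 1.0209e+06 N = 1020.9 kN

1020.9 kN


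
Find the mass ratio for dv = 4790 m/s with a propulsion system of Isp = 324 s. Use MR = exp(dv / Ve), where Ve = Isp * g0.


Ve = 324 * 9.81 = 3178.44 m/s
MR = exp(4790 / 3178.44) = 4.513

4.513


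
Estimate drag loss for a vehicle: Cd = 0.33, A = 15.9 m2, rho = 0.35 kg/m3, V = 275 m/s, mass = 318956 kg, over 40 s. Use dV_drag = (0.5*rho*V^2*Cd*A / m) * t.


D = 0.5 * 0.35 * 275^2 * 0.33 * 15.9 = 69440.77 N
a = 69440.77 / 318956 = 0.2177 m/s2
dV = 0.2177 * 40 = 8.7 m/s

8.7 m/s


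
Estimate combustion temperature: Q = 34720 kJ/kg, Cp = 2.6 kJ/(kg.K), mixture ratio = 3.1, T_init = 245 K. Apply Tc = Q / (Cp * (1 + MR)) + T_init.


Tc = 34720 / (2.6 * (1 + 3.1)) + 245 = 3502 K

3502 K


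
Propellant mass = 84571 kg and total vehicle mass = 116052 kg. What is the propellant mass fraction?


PMF = 84571 / 116052 = 0.729

0.729


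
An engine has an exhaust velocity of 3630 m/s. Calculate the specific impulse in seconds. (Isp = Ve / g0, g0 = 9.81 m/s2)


Isp = Ve / g0 = 3630 / 9.81 = 370.0 s

370.0 s


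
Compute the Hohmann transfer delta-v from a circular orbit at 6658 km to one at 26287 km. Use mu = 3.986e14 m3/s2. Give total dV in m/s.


V1 = sqrt(mu/r1) = 7737.43 m/s
dV1 = V1*(sqrt(2*r2/(r1+r2)) - 1) = 2036.91 m/s
V2 = sqrt(mu/r2) = 3894.02 m/s
dV2 = V2*(1 - sqrt(2*r1/(r1+r2))) = 1418.36 m/s
Total dV = 3455 m/s

3455 m/s


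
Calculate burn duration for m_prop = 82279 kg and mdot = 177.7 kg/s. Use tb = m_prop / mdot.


tb = 82279 / 177.7 = 463.0 s

463.0 s


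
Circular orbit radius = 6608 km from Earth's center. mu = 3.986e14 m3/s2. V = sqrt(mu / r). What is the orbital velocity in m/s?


V = sqrt(3.986e14 / 6608000) = 7767 m/s

7767 m/s


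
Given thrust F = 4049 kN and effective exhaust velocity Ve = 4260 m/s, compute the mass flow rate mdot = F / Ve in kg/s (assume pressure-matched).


mdot = F / Ve = 4049000 / 4260 = 950.5 kg/s

950.5 kg/s


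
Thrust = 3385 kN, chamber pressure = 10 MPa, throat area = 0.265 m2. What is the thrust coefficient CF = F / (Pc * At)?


CF = 3385000 / (10e6 * 0.265) = 1.28

1.28


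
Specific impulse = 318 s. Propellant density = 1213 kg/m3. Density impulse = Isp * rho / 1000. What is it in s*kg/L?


rho*Isp = 318 * 1213 / 1000 = 386 s*kg/L

386 s*kg/L


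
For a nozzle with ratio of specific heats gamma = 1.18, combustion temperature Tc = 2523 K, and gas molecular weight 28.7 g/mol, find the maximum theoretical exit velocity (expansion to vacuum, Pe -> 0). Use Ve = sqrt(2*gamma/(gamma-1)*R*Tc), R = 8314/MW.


R = 8314 / 28.7 = 289.69 J/(kg.K)
Ve = sqrt(2 * 1.18 / (1.18 - 1) * 289.69 * 2523) = 3096 m/s

3096 m/s


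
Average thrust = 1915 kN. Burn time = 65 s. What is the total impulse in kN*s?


It = 1915 * 65 = 124475 kN*s

124475 kN*s


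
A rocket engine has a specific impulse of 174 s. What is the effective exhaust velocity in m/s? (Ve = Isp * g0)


Ve = Isp * g0 = 174 * 9.81 = 1706.9 m/s

1706.9 m/s


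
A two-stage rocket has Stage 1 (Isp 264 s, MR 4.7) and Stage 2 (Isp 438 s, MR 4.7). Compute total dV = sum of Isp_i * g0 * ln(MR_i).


dV1 = 264 * 9.81 * ln(4.7) = 4007.9 m/s
dV2 = 438 * 9.81 * ln(4.7) = 6649.5 m/s
Total dV = 4007.9 + 6649.5 = 10657.4 m/s ~ 10657 m/s

10657 m/s


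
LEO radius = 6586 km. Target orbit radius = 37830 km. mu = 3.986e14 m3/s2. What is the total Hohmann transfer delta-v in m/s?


V1 = sqrt(mu/r1) = 7779.61 m/s
dV1 = V1*(sqrt(2*r2/(r1+r2)) - 1) = 2374.02 m/s
V2 = sqrt(mu/r2) = 3246.01 m/s
dV2 = V2*(1 - sqrt(2*r1/(r1+r2))) = 1478.32 m/s
Total dV = 3852 m/s

3852 m/s


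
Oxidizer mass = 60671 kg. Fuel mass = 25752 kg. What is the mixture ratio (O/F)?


MR = 60671 / 25752 = 2.36

2.36


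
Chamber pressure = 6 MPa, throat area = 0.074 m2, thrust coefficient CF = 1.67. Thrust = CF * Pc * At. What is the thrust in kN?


F = 1.67 * 6e6 * 0.074 = 741480.0 N = 741.5 kN

741.5 kN


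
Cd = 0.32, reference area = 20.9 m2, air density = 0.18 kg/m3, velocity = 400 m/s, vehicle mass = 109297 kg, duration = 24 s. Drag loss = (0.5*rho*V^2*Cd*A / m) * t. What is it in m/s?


D = 0.5 * 0.18 * 400^2 * 0.32 * 20.9 = 96307.2 N
a = 96307.2 / 109297 = 0.8812 m/s2
dV = 0.8812 * 24 = 21.1 m/s

21.1 m/s


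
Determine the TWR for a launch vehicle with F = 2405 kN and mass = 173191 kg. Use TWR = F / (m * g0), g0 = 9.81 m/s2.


TWR = 2405000 / (173191 * 9.81) = 1.42

1.42


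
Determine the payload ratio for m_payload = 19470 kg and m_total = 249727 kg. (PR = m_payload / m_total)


PR = 19470 / 249727 = 0.078

0.078


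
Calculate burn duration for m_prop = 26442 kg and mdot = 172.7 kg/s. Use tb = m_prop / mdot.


tb = 26442 / 172.7 = 153.1 s

153.1 s


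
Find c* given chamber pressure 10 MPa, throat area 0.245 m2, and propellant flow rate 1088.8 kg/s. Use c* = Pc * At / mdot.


c* = 10e6 * 0.245 / 1088.8 = 2250 m/s

2250 m/s


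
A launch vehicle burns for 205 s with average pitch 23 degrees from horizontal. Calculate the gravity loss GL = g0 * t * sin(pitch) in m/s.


GL = 9.81 * 205 * sin(23 deg) = 786 m/s

786 m/s


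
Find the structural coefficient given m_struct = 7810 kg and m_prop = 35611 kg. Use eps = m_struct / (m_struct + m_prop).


eps = 7810 / (7810 + 35611) = 0.1799

0.1799


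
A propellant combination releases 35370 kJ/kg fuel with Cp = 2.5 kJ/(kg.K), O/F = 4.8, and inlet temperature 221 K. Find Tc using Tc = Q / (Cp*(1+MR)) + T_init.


Tc = 35370 / (2.5 * (1 + 4.8)) + 221 = 2660 K

2660 K


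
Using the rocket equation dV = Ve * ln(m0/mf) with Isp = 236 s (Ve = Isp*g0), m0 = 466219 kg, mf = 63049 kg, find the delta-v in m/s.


Ve = 236 * 9.81 = 2315.16 m/s
dV = 2315.16 * ln(466219/63049) = 4632 m/s

4632 m/s


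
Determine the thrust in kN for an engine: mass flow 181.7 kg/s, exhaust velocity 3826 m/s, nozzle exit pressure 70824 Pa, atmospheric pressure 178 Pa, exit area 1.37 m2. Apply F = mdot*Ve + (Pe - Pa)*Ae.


F = 181.7 * 3826 + (70824 - 178) * 1.37 = 791969.0 N = 792.0 kN

792.0 kN


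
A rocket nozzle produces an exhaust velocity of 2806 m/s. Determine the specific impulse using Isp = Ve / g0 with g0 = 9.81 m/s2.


Isp = Ve / g0 = 2806 / 9.81 = 286.0 s

286.0 s


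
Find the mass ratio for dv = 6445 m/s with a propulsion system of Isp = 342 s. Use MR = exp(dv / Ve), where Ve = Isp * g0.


Ve = 342 * 9.81 = 3355.02 m/s
MR = exp(6445 / 3355.02) = 6.828

6.828


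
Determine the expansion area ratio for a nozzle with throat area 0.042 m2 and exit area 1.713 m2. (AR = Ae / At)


AR = 1.713 / 0.042 = 40.8

40.8


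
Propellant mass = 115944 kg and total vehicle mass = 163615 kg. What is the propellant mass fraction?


PMF = 115944 / 163615 = 0.709

0.709


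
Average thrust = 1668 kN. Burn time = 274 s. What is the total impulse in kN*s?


It = 1668 * 274 = 457032 kN*s

457032 kN*s


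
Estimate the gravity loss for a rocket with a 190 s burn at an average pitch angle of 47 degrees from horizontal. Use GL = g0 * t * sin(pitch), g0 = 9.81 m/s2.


GL = 9.81 * 190 * sin(47 deg) = 1363 m/s

1363 m/s


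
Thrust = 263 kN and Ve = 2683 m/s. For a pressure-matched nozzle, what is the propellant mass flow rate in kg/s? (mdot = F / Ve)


mdot = F / Ve = 263000 / 2683 = 98.0 kg/s

98.0 kg/s


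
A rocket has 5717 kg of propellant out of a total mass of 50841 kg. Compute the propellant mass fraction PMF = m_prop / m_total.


PMF = 5717 / 50841 = 0.112

0.112


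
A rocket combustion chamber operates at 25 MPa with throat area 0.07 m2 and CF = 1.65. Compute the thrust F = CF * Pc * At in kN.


F = 1.65 * 25e6 * 0.07 = 2.8875e+06 N = 2887.5 kN

2887.5 kN


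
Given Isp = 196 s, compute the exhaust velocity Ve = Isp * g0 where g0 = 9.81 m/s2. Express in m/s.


Ve = Isp * g0 = 196 * 9.81 = 1922.8 m/s

1922.8 m/s


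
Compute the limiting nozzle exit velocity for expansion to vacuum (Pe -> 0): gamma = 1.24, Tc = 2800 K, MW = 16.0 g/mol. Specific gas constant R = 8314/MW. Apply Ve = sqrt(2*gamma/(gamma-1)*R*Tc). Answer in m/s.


R = 8314 / 16.0 = 519.62 J/(kg.K)
Ve = sqrt(2 * 1.24 / (1.24 - 1) * 519.62 * 2800) = 3877 m/s

3877 m/s


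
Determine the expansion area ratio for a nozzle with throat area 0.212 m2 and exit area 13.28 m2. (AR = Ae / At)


AR = 13.28 / 0.212 = 62.6

62.6


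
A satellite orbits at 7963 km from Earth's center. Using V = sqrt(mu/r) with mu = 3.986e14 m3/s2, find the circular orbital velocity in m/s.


V = sqrt(3.986e14 / 7963000) = 7075 m/s

7075 m/s


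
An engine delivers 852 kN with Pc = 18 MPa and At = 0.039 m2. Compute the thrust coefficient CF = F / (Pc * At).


CF = 852000 / (18e6 * 0.039) = 1.21

1.21


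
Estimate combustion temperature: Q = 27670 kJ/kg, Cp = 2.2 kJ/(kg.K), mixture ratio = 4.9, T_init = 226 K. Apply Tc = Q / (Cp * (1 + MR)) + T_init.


Tc = 27670 / (2.2 * (1 + 4.9)) + 226 = 2358 K

2358 K


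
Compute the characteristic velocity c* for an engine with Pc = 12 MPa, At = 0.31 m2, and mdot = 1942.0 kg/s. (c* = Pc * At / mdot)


c* = 12e6 * 0.31 / 1942.0 = 1916 m/s

1916 m/s


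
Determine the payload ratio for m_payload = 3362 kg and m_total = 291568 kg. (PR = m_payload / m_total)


PR = 3362 / 291568 = 0.0115

0.0115


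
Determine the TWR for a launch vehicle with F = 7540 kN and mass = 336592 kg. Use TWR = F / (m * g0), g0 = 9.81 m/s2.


TWR = 7540000 / (336592 * 9.81) = 2.28

2.28


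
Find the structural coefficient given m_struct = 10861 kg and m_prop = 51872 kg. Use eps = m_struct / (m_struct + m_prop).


eps = 10861 / (10861 + 51872) = 0.1731

0.1731


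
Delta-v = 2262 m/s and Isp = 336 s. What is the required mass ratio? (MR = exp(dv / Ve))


Ve = 336 * 9.81 = 3296.16 m/s
MR = exp(2262 / 3296.16) = 1.986

1.986


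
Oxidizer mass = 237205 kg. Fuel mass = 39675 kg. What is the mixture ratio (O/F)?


MR = 237205 / 39675 = 5.98

5.98


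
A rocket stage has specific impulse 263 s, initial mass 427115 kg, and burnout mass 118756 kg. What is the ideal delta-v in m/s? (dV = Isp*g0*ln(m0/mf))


Ve = 263 * 9.81 = 2580.03 m/s
dV = 2580.03 * ln(427115/118756) = 3302 m/s

3302 m/s


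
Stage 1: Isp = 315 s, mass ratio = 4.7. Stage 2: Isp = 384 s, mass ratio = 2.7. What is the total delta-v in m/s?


dV1 = 315 * 9.81 * ln(4.7) = 4782.2 m/s
dV2 = 384 * 9.81 * ln(2.7) = 3741.6 m/s
Total dV = 4782.2 + 3741.6 = 8523.8 m/s ~ 8524 m/s

8524 m/s


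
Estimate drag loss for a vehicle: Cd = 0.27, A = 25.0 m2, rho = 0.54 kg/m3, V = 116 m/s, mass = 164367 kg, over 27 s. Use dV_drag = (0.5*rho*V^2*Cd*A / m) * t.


D = 0.5 * 0.54 * 116^2 * 0.27 * 25.0 = 24523.56 N
a = 24523.56 / 164367 = 0.1492 m/s2
dV = 0.1492 * 27 = 4.0 m/s

4.0 m/s


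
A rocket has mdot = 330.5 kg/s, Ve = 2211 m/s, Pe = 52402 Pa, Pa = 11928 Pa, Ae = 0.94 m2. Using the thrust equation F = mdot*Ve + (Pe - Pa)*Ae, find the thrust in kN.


F = 330.5 * 2211 + (52402 - 11928) * 0.94 = 768781.0 N = 768.8 kN

768.8 kN


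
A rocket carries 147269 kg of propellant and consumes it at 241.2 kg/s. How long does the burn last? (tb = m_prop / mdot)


tb = 147269 / 241.2 = 610.6 s

610.6 s


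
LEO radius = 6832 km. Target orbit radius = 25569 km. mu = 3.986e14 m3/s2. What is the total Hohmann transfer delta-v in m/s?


V1 = sqrt(mu/r1) = 7638.26 m/s
dV1 = V1*(sqrt(2*r2/(r1+r2)) - 1) = 1957.67 m/s
V2 = sqrt(mu/r2) = 3948.31 m/s
dV2 = V2*(1 - sqrt(2*r1/(r1+r2))) = 1384.29 m/s
Total dV = 3342 m/s

3342 m/s


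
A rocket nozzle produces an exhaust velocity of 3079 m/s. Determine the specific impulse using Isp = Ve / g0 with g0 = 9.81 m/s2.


Isp = Ve / g0 = 3079 / 9.81 = 313.9 s

313.9 s


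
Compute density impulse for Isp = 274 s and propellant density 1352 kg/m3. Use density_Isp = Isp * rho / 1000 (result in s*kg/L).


rho*Isp = 274 * 1352 / 1000 = 370 s*kg/L

370 s*kg/L


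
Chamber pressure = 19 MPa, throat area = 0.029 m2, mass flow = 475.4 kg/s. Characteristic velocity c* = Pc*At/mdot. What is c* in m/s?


c* = 19e6 * 0.029 / 475.4 = 1159 m/s

1159 m/s


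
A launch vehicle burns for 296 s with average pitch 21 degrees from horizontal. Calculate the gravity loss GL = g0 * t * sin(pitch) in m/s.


GL = 9.81 * 296 * sin(21 deg) = 1041 m/s

1041 m/s


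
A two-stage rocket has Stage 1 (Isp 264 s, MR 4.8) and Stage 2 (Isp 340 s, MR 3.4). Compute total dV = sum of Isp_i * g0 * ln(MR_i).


dV1 = 264 * 9.81 * ln(4.8) = 4062.5 m/s
dV2 = 340 * 9.81 * ln(3.4) = 4081.8 m/s
Total dV = 4062.5 + 4081.8 = 8144.3 m/s ~ 8144 m/s

8144 m/s


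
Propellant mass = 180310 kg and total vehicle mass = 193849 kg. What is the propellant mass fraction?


PMF = 180310 / 193849 = 0.93

0.93


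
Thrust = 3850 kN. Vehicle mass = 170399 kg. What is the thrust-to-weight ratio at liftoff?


TWR = 3850000 / (170399 * 9.81) = 2.3

2.3


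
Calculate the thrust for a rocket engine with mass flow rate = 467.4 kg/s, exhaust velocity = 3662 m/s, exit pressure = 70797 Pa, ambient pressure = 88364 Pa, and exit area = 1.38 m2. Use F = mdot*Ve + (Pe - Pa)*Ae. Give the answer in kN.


F = 467.4 * 3662 + (70797 - 88364) * 1.38 = 1.6874e+06 N = 1687.4 kN

1687.4 kN


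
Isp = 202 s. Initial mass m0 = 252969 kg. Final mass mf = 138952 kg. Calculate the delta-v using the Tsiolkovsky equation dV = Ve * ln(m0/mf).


Ve = 202 * 9.81 = 1981.62 m/s
dV = 1981.62 * ln(252969/138952) = 1187 m/s

1187 m/s


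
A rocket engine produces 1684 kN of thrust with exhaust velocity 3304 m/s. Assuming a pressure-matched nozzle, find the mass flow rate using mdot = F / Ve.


mdot = F / Ve = 1684000 / 3304 = 509.7 kg/s

509.7 kg/s


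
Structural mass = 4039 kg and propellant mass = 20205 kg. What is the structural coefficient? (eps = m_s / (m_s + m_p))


eps = 4039 / (4039 + 20205) = 0.1666

0.1666


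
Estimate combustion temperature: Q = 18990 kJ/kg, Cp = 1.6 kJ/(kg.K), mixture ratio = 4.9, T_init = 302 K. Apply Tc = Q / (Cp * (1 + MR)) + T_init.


Tc = 18990 / (1.6 * (1 + 4.9)) + 302 = 2314 K

2314 K


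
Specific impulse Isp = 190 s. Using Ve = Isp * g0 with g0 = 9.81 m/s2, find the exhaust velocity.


Ve = Isp * g0 = 190 * 9.81 = 1863.9 m/s

1863.9 m/s


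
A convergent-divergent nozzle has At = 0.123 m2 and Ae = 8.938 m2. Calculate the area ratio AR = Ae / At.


AR = 8.938 / 0.123 = 72.7

72.7


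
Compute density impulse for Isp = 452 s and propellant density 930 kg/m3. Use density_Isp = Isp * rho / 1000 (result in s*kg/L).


rho*Isp = 452 * 930 / 1000 = 420 s*kg/L

420 s*kg/L


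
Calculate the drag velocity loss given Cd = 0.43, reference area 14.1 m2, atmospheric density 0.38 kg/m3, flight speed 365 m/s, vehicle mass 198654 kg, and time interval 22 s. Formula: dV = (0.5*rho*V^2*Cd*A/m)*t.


D = 0.5 * 0.38 * 365^2 * 0.43 * 14.1 = 153471.2 N
a = 153471.2 / 198654 = 0.7726 m/s2
dV = 0.7726 * 22 = 17.0 m/s

17.0 m/s


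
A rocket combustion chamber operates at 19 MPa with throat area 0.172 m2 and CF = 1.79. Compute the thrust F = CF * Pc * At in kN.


F = 1.79 * 19e6 * 0.172 = 5.8497e+06 N = 5849.7 kN

5849.7 kN


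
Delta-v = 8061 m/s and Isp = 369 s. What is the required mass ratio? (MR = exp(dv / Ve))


Ve = 369 * 9.81 = 3619.89 m/s
MR = exp(8061 / 3619.89) = 9.271

9.271


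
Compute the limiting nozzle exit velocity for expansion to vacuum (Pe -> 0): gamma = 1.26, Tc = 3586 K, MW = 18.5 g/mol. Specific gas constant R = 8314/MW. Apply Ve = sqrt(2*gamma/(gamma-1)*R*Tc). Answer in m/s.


R = 8314 / 18.5 = 449.41 J/(kg.K)
Ve = sqrt(2 * 1.26 / (1.26 - 1) * 449.41 * 3586) = 3952 m/s

3952 m/s


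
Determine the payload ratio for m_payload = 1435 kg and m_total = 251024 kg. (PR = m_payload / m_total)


PR = 1435 / 251024 = 0.0057

0.0057


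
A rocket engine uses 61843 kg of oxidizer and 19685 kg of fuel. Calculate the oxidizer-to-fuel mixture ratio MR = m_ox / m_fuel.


MR = 61843 / 19685 = 3.14

3.14


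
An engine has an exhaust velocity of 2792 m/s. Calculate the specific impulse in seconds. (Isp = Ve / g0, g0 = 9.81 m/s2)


Isp = Ve / g0 = 2792 / 9.81 = 284.6 s

284.6 s


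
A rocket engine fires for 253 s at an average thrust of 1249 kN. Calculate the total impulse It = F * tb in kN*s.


It = 1249 * 253 = 315997 kN*s

315997 kN*s


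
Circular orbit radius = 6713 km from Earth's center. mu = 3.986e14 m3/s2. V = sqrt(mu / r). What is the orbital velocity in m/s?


V = sqrt(3.986e14 / 6713000) = 7706 m/s

7706 m/s


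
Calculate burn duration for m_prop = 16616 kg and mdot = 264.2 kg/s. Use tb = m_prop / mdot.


tb = 16616 / 264.2 = 62.9 s

62.9 s


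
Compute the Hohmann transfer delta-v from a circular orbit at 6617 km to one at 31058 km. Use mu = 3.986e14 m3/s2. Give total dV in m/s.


V1 = sqrt(mu/r1) = 7761.36 m/s
dV1 = V1*(sqrt(2*r2/(r1+r2)) - 1) = 2204.46 m/s
V2 = sqrt(mu/r2) = 3582.46 m/s
dV2 = V2*(1 - sqrt(2*r1/(r1+r2))) = 1459.22 m/s
Total dV = 3664 m/s

3664 m/s


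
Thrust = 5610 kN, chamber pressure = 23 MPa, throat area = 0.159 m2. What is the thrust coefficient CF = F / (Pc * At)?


CF = 5610000 / (23e6 * 0.159) = 1.53

1.53


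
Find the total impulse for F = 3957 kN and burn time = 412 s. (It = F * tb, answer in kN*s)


It = 3957 * 412 = 1630284 kN*s

1630284 kN*s


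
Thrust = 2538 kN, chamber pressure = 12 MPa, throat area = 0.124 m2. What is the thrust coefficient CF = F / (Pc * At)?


CF = 2538000 / (12e6 * 0.124) = 1.71

1.71


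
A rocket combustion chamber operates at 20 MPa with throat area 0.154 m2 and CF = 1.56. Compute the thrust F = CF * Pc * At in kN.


F = 1.56 * 20e6 * 0.154 = 4.8048e+06 N = 4804.8 kN

4804.8 kN


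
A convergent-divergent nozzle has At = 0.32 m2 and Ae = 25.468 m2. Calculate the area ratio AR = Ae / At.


AR = 25.468 / 0.32 = 79.6

79.6


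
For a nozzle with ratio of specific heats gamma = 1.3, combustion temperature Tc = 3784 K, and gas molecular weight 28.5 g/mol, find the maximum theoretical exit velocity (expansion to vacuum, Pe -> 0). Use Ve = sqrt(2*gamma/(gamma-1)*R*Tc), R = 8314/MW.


R = 8314 / 28.5 = 291.72 J/(kg.K)
Ve = sqrt(2 * 1.3 / (1.3 - 1) * 291.72 * 3784) = 3093 m/s

3093 m/s


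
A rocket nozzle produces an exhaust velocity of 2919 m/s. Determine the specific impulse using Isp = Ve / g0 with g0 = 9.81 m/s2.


Isp = Ve / g0 = 2919 / 9.81 = 297.6 s

297.6 s


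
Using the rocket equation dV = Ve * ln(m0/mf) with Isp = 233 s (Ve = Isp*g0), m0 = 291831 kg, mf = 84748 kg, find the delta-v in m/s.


Ve = 233 * 9.81 = 2285.73 m/s
dV = 2285.73 * ln(291831/84748) = 2826 m/s

2826 m/s


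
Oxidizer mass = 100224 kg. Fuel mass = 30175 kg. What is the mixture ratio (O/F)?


MR = 100224 / 30175 = 3.32

3.32


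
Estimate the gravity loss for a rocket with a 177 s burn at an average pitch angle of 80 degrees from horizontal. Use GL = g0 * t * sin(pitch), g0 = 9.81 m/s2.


GL = 9.81 * 177 * sin(80 deg) = 1710 m/s

1710 m/s


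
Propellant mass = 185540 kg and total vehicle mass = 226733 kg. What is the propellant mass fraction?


PMF = 185540 / 226733 = 0.818

0.818


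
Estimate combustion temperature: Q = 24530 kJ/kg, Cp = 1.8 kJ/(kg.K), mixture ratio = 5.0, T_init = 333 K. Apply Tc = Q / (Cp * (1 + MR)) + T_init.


Tc = 24530 / (1.8 * (1 + 5.0)) + 333 = 2604 K

2604 K


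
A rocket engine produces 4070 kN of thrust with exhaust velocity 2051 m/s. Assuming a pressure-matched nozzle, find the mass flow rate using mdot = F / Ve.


mdot = F / Ve = 4070000 / 2051 = 1984.4 kg/s

1984.4 kg/s
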